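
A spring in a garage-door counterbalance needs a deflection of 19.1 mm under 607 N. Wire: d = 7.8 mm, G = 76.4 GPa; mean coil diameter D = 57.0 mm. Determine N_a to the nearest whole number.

6

Required rate k = F/δ = 607/19.1 = 31.78 N/mm
N_a = Gd⁴/(8D³k) = (76.4×10³ × 7.8⁴)/(8 × 57.0³ × 31.78)
    = 2.82795e+08 / 4.70836e+07 = 6.006 → 6 coils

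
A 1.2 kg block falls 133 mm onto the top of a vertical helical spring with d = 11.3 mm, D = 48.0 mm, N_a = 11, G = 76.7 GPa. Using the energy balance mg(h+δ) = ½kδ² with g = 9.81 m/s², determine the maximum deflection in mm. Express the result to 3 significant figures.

5.03 mm

k = Gd⁴/(8D³N_a) = (76.7×10³)(11.3⁴)/(8·48.0³·11) = 128.5 N/mm
W = mg = 1.2 × 9.81 = 11.772 N
½kδ² − Wδ − Wh = 0 → δ = (W + √(W² + 2kWh))/k
δ = (11.772 + √(138.58 + 402378))/128.5 = (11.772 + 634.44)/128.5 = 5.0289 mm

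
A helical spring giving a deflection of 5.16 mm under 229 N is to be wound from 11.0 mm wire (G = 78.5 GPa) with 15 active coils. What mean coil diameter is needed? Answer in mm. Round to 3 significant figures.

Required rate k = F/δ = 229/5.16 = 44.38 N/mm
D = (Gd⁴/(8N_a·k))^(1/3) = (78.5×10³·11.0⁴/(8·15·44.38))^(1/3)
  = (215811)^(1/3) = 59.9825 mm

60.0 mm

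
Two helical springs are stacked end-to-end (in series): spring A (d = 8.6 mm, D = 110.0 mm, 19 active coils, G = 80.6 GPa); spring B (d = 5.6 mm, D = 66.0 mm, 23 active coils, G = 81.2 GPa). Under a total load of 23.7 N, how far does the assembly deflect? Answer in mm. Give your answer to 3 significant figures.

k_A = Gd⁴/(8D³N_a) = (80.6×10³)(8.6⁴)/(8·110.0³·19) = 2.1793 N/mm
k_B = Gd⁴/(8D³N_a) = (81.2×10³)(5.6⁴)/(8·66.0³·23) = 1.5096 N/mm
Series: 1/k_eq = 1/2.1793 + 1/1.5096 = 1.1213; k_eq = 0.89182 N/mm
δ = F/k_eq = 23.7/0.89182 = 26.575 mm

26.6 mm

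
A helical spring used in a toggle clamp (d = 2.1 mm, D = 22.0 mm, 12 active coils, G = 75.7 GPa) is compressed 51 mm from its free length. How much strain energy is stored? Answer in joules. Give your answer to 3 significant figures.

1.87 J

k = Gd⁴/(8D³N_a) = (75.7×10³)(2.1⁴)/(8·22.0³·12) = 1.4402 N/mm
U = ½kδ² = 0.5 × 1.4402 × 51² = 1873 N·mm = 1.873 J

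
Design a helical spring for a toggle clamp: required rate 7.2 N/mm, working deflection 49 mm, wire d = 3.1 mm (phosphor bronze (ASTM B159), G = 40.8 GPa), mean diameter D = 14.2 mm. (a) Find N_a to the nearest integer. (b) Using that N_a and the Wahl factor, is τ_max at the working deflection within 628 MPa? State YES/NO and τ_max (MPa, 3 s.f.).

N_a = Gd⁴/(8D³k) = (40.8×10³)(3.1⁴)/(8·14.2³·7.2) = 22.85 → N_a = 23
Actual rate k = Gd⁴/(8D³·23) = 7.1519 N/mm
Working load F = kδ = 7.1519·49 = 350.45 N
C = 14.2/3.1 = 4.5806; K_W = (4C−1)/(4C−4)+0.615/C = 1.3437
τ_max = K_W·8FD/(πd³) = 1.3437·425.37 = 571.57 MPa
τ_max ≤ 628 MPa → acceptable

(a) 23 coils; (b) YES, τ_max = 572 MPa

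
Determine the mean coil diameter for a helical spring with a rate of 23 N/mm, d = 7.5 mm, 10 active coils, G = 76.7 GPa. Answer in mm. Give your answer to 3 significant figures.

D = (Gd⁴/(8N_a·k))^(1/3) = (76.7×10³·7.5⁴/(8·10·23))^(1/3)
  = (131893)^(1/3) = 50.9027 mm

50.9 mm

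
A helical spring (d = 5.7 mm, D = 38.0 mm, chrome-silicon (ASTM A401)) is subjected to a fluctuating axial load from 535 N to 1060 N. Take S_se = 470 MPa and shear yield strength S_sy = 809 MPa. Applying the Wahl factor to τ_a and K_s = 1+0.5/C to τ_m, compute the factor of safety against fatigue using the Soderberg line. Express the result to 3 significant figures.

1.10

C = D/d = 38.0/5.7 = 6.6667; K_W = (4C−1)/(4C−4)+0.615/C = 1.2246; K_s = 1+0.5/C = 1.0750
F_a = (F_max−F_min)/2 = 262.5 N; F_m = (F_max+F_min)/2 = 797.5 N
τ_a = K_W·8F_aD/(πd³) = 1.2246 × 137.16 = 167.97 MPa
τ_m = K_s·8F_mD/(πd³) = 1.0750 × 416.71 = 447.96 MPa
Soderberg: 1/n_f = τ_a/S_se + τ_m/S_sy = 167.97/470 + 447.96/809 = 0.35738 + 0.55372 = 0.9111
n_f = 1/0.9111 = 1.098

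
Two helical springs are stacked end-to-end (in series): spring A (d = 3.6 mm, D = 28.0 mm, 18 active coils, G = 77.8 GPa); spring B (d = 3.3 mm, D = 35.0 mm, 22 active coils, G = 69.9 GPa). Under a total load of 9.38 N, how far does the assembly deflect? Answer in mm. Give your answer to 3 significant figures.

k_A = Gd⁴/(8D³N_a) = (77.8×10³)(3.6⁴)/(8·28.0³·18) = 4.1338 N/mm
k_B = Gd⁴/(8D³N_a) = (69.9×10³)(3.3⁴)/(8·35.0³·22) = 1.0985 N/mm
Series: 1/k_eq = 1/4.1338 + 1/1.0985 = 1.1522; k_eq = 0.8679 N/mm
δ = F/k_eq = 9.38/0.8679 = 10.808 mm

10.8 mm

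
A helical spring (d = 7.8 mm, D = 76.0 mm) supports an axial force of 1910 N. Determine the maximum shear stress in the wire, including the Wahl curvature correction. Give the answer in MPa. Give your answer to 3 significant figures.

895 MPa

Spring index C = D/d = 76.0/7.8 = 9.7436
K_W = (4C−1)/(4C−4) + 0.615/C = 37.974/34.974 + 0.0631 = 1.1489
τ₀ = 8FD/(πd³) = 8·1910·76.0/(π·7.8³) = 1.16128e+06/1490.8 = 778.94 MPa
τ_max = K·τ₀ = 1.1489 × 778.94 = 894.92 MPa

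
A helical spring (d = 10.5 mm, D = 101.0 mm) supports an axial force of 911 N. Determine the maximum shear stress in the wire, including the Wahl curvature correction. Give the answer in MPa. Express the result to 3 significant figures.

Spring index C = D/d = 101.0/10.5 = 9.6190
K_W = (4C−1)/(4C−4) + 0.615/C = 37.476/34.476 + 0.0639 = 1.1510
τ₀ = 8FD/(πd³) = 8·911·101.0/(π·10.5³) = 736088/3636.8 = 202.4 MPa
τ_max = K·τ₀ = 1.1510 × 202.4 = 232.95 MPa

233 MPa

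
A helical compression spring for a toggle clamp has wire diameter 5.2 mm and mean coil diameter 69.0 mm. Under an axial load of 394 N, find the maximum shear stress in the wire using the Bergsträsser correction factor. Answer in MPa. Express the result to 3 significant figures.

542 MPa

Spring index C = D/d = 69.0/5.2 = 13.2692
K_B = (4C+2)/(4C−3) = 55.077/50.077 = 1.0998
τ₀ = 8FD/(πd³) = 8·394·69.0/(π·5.2³) = 217488/441.73 = 492.35 MPa
τ_max = K·τ₀ = 1.0998 × 492.35 = 541.51 MPa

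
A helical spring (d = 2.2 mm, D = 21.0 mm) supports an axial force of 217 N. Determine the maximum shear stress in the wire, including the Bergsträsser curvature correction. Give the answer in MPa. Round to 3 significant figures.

Spring index C = D/d = 21.0/2.2 = 9.5455
K_B = (4C+2)/(4C−3) = 40.182/35.182 = 1.1421
τ₀ = 8FD/(πd³) = 8·217·21.0/(π·2.2³) = 36456/33.452 = 1089.8 MPa
τ_max = K·τ₀ = 1.1421 × 1089.8 = 1244.7 MPa

1240 MPa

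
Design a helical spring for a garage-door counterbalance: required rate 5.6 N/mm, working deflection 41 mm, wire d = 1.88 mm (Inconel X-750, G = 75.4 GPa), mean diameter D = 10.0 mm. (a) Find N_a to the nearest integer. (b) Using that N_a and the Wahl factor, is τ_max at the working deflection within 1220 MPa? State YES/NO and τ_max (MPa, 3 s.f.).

(a) 21 coils; (b) YES, τ_max = 1140 MPa

N_a = Gd⁴/(8D³k) = (75.4×10³)(1.88⁴)/(8·10.0³·5.6) = 21.02 → N_a = 21
Actual rate k = Gd⁴/(8D³·21) = 5.6065 N/mm
Working load F = kδ = 5.6065·41 = 229.87 N
C = 10.0/1.88 = 5.3191; K_W = (4C−1)/(4C−4)+0.615/C = 1.2893
τ_max = K_W·8FD/(πd³) = 1.2893·880.94 = 1135.8 MPa
τ_max ≤ 1220 MPa → acceptable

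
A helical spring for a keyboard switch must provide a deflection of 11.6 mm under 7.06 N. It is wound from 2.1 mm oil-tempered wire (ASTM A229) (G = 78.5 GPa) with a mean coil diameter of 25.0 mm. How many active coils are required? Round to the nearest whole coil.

Required rate k = F/δ = 7.06/11.6 = 0.60862 N/mm
N_a = Gd⁴/(8D³k) = (78.5×10³ × 2.1⁴)/(8 × 25.0³ × 0.60862)
    = 1.52668e+06 / 76077.6 = 20.07 → 20 coils

20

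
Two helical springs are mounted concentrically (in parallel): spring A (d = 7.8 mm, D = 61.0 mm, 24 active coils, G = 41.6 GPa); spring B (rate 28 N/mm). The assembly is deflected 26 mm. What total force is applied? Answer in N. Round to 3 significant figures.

820 N

k_A = Gd⁴/(8D³N_a) = (41.6×10³)(7.8⁴)/(8·61.0³·24) = 3.5333 N/mm
Parallel: k_eq = 3.5333 + 28 = 31.533 N/mm
F = k_eq·δ = 31.533·26 = 819.87 N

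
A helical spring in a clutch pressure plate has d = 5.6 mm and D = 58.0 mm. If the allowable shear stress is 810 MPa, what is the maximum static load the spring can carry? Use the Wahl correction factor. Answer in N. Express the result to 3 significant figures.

C = D/d = 58.0/5.6 = 10.3571
K_W = (4C−1)/(4C−4) + 0.615/C = 40.429/37.429 + 0.0594 = 1.1395
τ_max = K·8FD/(πd³) → F_max = τ_allow·πd³/(8DK)
F_max = 810·π·5.6³/(8·58.0·1.1395) = 4.4689e+05/528.74 = 845.19 N

845 N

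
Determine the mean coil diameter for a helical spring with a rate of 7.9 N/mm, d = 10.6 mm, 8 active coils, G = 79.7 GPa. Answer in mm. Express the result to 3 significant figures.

126 mm

D = (Gd⁴/(8N_a·k))^(1/3) = (79.7×10³·10.6⁴/(8·8·7.9))^(1/3)
  = (1.9901e+06)^(1/3) = 125.7839 mm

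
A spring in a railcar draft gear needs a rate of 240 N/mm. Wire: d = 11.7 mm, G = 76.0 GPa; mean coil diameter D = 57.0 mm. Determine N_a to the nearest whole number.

N_a = Gd⁴/(8D³k) = (76.0×10³ × 11.7⁴)/(8 × 57.0³ × 240)
    = 1.42415e+09 / 3.55571e+08 = 4.005 → 4 coils

4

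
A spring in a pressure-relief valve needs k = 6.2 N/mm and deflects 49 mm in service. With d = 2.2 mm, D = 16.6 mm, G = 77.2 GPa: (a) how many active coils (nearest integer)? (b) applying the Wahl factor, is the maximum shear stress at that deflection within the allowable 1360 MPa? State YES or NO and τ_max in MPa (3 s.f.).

N_a = Gd⁴/(8D³k) = (77.2×10³)(2.2⁴)/(8·16.6³·6.2) = 7.971 → N_a = 8
Actual rate k = Gd⁴/(8D³·8) = 6.1774 N/mm
Working load F = kδ = 6.1774·49 = 302.69 N
C = 16.6/2.2 = 7.5455; K_W = (4C−1)/(4C−4)+0.615/C = 1.1961
τ_max = K_W·8FD/(πd³) = 1.1961·1201.7 = 1437.3 MPa
τ_max > 1360 MPa → exceeds allowable

(a) 8 coils; (b) NO, τ_max = 1440 MPa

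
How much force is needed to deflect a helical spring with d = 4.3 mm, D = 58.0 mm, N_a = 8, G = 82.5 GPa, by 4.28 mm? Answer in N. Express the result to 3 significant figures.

9.67 N

k = Gd⁴/(8D³N_a) = (82.5×10³)(4.3⁴)/(8·58.0³·8) = 2.2587 N/mm
F = k·δ = 2.2587 × 4.28 = 9.6674 N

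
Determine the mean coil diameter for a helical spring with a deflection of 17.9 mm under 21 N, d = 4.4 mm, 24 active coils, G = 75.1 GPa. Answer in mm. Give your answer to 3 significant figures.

Required rate k = F/δ = 21/17.9 = 1.1732 N/mm
D = (Gd⁴/(8N_a·k))^(1/3) = (75.1×10³·4.4⁴/(8·24·1.1732))^(1/3)
  = (124963)^(1/3) = 49.9951 mm

50.0 mm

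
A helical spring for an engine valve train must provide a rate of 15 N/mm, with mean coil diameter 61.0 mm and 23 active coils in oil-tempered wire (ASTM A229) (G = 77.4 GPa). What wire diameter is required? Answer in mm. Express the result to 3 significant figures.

d = (8D³N_a·k / G)^(1/4) = (8·61.0³·23·15 / (77.4×10³))^0.25
  = (8093.9)^0.25 = 9.4850 mm

9.49 mm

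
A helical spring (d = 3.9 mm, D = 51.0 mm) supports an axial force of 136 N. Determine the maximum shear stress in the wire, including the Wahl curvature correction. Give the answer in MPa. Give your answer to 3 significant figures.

330 MPa

Spring index C = D/d = 51.0/3.9 = 13.0769
K_W = (4C−1)/(4C−4) + 0.615/C = 51.308/48.308 + 0.0470 = 1.1091
τ₀ = 8FD/(πd³) = 8·136·51.0/(π·3.9³) = 55488/186.36 = 297.75 MPa
τ_max = K·τ₀ = 1.1091 × 297.75 = 330.25 MPa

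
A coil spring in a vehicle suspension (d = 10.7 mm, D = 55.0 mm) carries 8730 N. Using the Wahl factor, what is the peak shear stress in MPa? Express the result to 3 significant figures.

Spring index C = D/d = 55.0/10.7 = 5.1402
K_W = (4C−1)/(4C−4) + 0.615/C = 19.561/16.561 + 0.1196 = 1.3008
τ₀ = 8FD/(πd³) = 8·8730·55.0/(π·10.7³) = 3.8412e+06/3848.6 = 998.08 MPa
τ_max = K·τ₀ = 1.3008 × 998.08 = 1298.3 MPa

1300 MPa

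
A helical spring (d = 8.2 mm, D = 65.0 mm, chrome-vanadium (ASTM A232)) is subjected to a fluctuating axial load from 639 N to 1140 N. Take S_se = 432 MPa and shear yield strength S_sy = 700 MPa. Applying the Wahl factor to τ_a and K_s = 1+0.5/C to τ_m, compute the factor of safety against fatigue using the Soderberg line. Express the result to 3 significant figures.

1.63

C = D/d = 65.0/8.2 = 7.9268; K_W = (4C−1)/(4C−4)+0.615/C = 1.1859; K_s = 1+0.5/C = 1.0631
F_a = (F_max−F_min)/2 = 250.5 N; F_m = (F_max+F_min)/2 = 889.5 N
τ_a = K_W·8F_aD/(πd³) = 1.1859 × 75.2 = 89.177 MPa
τ_m = K_s·8F_mD/(πd³) = 1.0631 × 267.03 = 283.87 MPa
Soderberg: 1/n_f = τ_a/S_se + τ_m/S_sy = 89.177/432 + 283.87/700 = 0.20643 + 0.40553 = 0.61196
n_f = 1/0.61196 = 1.634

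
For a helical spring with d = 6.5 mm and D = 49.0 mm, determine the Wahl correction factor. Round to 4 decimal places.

C = D/d = 49.0/6.5 = 7.5385
K_W = (4C−1)/(4C−4) + 0.615/C = 29.154/26.154 + 0.0816 = 1.1963

1.1963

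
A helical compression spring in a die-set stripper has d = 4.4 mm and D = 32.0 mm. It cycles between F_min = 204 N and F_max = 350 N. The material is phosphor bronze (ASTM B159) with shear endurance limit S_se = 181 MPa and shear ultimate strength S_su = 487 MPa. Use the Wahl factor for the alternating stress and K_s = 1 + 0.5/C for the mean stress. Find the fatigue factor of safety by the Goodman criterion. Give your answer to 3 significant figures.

C = D/d = 32.0/4.4 = 7.2727; K_W = (4C−1)/(4C−4)+0.615/C = 1.2041; K_s = 1+0.5/C = 1.0688
F_a = (F_max−F_min)/2 = 73 N; F_m = (F_max+F_min)/2 = 277 N
τ_a = K_W·8F_aD/(πd³) = 1.2041 × 69.832 = 84.087 MPa
τ_m = K_s·8F_mD/(πd³) = 1.0688 × 264.98 = 283.2 MPa
Goodman: 1/n_f = τ_a/S_se + τ_m/S_su = 84.087/181 + 283.2/487 = 0.46457 + 0.58151 = 1.0461
n_f = 1/1.0461 = 0.9559

0.956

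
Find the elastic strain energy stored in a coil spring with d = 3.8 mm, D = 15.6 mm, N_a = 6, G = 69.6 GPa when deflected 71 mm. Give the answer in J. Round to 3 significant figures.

k = Gd⁴/(8D³N_a) = (69.6×10³)(3.8⁴)/(8·15.6³·6) = 79.64 N/mm
U = ½kδ² = 0.5 × 79.64 × 71² = 2.0073e+05 N·mm = 200.73 J

201 J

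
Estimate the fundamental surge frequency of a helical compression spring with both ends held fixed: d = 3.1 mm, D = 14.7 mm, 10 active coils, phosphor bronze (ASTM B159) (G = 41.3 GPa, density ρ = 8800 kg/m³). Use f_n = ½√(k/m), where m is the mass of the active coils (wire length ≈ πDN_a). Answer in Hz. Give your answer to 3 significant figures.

k = Gd⁴/(8D³N_a) = (41.3×10³)(3.1⁴)/(8·14.7³·10) = 15.009 N/mm = 15009 N/m
Wire length L = πDN_a = π·14.7·10 = 461.81 mm
m = ρ·(πd²/4)·L = 8800 × 7.5477×10⁻⁶ m² × 0.46181 m = 0.030673 kg
f_n = ½√(k/m) = 0.5·√(15009/0.030673) = 0.5·√(4.8932e+05) = 349.76 Hz

350 Hz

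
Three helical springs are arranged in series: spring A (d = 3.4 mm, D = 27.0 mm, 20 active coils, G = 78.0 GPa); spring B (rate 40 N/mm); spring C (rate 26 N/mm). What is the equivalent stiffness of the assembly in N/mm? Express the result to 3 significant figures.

k_A = Gd⁴/(8D³N_a) = (78.0×10³)(3.4⁴)/(8·27.0³·20) = 3.3098 N/mm
Series: 1/k_eq = 1/3.3098 + 1/40 + 1/26 = 0.3656; k_eq = 2.7353 N/mm

2.74 N/mm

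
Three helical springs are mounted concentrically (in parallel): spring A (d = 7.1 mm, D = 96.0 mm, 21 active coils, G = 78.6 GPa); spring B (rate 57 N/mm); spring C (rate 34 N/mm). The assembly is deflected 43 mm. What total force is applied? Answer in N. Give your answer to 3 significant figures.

k_A = Gd⁴/(8D³N_a) = (78.6×10³)(7.1⁴)/(8·96.0³·21) = 1.3438 N/mm
Parallel: k_eq = 1.3438 + 57 + 34 = 92.344 N/mm
F = k_eq·δ = 92.344·43 = 3970.8 N

3970 N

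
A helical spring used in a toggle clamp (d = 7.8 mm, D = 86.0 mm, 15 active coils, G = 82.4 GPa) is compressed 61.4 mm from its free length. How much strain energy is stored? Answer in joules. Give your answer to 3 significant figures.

7.53 J

k = Gd⁴/(8D³N_a) = (82.4×10³)(7.8⁴)/(8·86.0³·15) = 3.996 N/mm
U = ½kδ² = 0.5 × 3.996 × 61.4² = 7532.4 N·mm = 7.5324 J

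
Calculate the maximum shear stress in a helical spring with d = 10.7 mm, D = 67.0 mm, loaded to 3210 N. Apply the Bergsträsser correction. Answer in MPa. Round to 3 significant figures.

548 MPa

Spring index C = D/d = 67.0/10.7 = 6.2617
K_B = (4C+2)/(4C−3) = 27.047/22.047 = 1.2268
τ₀ = 8FD/(πd³) = 8·3210·67.0/(π·10.7³) = 1.72056e+06/3848.6 = 447.06 MPa
τ_max = K·τ₀ = 1.2268 × 447.06 = 548.45 MPa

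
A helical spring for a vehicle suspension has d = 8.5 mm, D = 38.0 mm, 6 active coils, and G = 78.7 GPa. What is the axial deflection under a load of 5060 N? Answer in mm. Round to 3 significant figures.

k = Gd⁴/(8D³N_a) = (78.7×10³)(8.5⁴)/(8·38.0³·6) = 155.98 N/mm
δ = F/k = 5060 / 155.98 = 32.441 mm

32.4 mm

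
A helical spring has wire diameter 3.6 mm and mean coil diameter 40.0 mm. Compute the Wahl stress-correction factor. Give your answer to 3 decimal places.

C = D/d = 40.0/3.6 = 11.1111
K_W = (4C−1)/(4C−4) + 0.615/C = 43.444/40.444 + 0.0554 = 1.1295

1.130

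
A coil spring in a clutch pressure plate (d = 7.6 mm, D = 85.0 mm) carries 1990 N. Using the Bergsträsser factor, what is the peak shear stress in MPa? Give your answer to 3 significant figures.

1100 MPa

Spring index C = D/d = 85.0/7.6 = 11.1842
K_B = (4C+2)/(4C−3) = 46.737/41.737 = 1.1198
τ₀ = 8FD/(πd³) = 8·1990·85.0/(π·7.6³) = 1.3532e+06/1379.1 = 981.23 MPa
τ_max = K·τ₀ = 1.1198 × 981.23 = 1098.8 MPa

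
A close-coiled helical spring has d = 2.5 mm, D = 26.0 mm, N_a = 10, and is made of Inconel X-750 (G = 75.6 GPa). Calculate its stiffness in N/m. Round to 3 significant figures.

k = Gd⁴/(8D³N_a) = (75.6×10³ × 2.5⁴) / (8 × 26.0³ × 10)
  = 2.95312e+06 / 1.40608e+06 = 2.1003 N/mm = 2100.3 N/m

2100 N/m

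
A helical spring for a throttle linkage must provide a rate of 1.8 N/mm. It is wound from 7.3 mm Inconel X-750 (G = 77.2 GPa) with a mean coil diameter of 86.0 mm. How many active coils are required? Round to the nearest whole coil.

24

N_a = Gd⁴/(8D³k) = (77.2×10³ × 7.3⁴)/(8 × 86.0³ × 1.8)
    = 2.19234e+08 / 9.15921e+06 = 23.94 → 24 coils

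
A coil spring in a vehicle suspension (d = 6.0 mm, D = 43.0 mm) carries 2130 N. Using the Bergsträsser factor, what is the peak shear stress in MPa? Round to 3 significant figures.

1290 MPa

Spring index C = D/d = 43.0/6.0 = 7.1667
K_B = (4C+2)/(4C−3) = 30.667/25.667 = 1.1948
τ₀ = 8FD/(πd³) = 8·2130·43.0/(π·6.0³) = 732720/678.58 = 1079.8 MPa
τ_max = K·τ₀ = 1.1948 × 1079.8 = 1290.1 MPa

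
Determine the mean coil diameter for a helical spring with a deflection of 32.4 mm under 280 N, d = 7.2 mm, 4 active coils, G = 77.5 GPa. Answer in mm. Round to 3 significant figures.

Required rate k = F/δ = 280/32.4 = 8.642 N/mm
D = (Gd⁴/(8N_a·k))^(1/3) = (77.5×10³·7.2⁴/(8·4·8.642))^(1/3)
  = (753128)^(1/3) = 90.9822 mm

91.0 mm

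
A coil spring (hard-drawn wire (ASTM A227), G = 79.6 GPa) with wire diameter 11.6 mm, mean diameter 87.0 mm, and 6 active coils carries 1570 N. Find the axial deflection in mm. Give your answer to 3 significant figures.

34.4 mm

k = Gd⁴/(8D³N_a) = (79.6×10³)(11.6⁴)/(8·87.0³·6) = 45.598 N/mm
δ = F/k = 1570 / 45.598 = 34.431 mm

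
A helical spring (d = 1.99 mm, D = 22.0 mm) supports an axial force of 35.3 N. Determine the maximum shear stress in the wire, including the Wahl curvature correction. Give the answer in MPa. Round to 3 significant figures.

Spring index C = D/d = 22.0/1.99 = 11.0553
K_W = (4C−1)/(4C−4) + 0.615/C = 43.221/40.221 + 0.0556 = 1.1302
τ₀ = 8FD/(πd³) = 8·35.3·22.0/(π·1.99³) = 6212.8/24.758 = 250.94 MPa
τ_max = K·τ₀ = 1.1302 × 250.94 = 283.62 MPa

284 MPa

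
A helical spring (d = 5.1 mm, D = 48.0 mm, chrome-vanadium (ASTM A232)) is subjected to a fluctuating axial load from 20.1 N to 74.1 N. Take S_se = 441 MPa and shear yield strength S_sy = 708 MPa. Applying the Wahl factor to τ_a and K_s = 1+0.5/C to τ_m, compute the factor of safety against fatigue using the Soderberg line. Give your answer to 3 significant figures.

7.71

C = D/d = 48.0/5.1 = 9.4118; K_W = (4C−1)/(4C−4)+0.615/C = 1.1545; K_s = 1+0.5/C = 1.0531
F_a = (F_max−F_min)/2 = 27 N; F_m = (F_max+F_min)/2 = 47.1 N
τ_a = K_W·8F_aD/(πd³) = 1.1545 × 24.879 = 28.723 MPa
τ_m = K_s·8F_mD/(πd³) = 1.0531 × 43.4 = 45.706 MPa
Soderberg: 1/n_f = τ_a/S_se + τ_m/S_sy = 28.723/441 + 45.706/708 = 0.06513 + 0.06456 = 0.12969
n_f = 1/0.12969 = 7.711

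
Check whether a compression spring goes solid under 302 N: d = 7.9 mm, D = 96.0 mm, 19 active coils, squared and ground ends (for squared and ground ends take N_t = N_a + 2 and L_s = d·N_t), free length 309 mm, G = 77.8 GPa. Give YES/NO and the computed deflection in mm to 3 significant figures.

k = Gd⁴/(8D³N_a) = (77.8×10³)(7.9⁴)/(8·96.0³·19) = 2.2534 N/mm
N_t = 21; L_s = 7.9·21 = 165.9 mm; δ_solid = L₀ − L_s = 309 − 165.9 = 143.1 mm
δ = F/k = 302/2.2534 = 134.02 mm
δ < δ_solid → spring does not go solid

NO, δ = 134 mm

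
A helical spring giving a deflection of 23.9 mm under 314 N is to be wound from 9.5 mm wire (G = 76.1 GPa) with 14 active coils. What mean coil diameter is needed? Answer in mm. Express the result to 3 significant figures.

75.0 mm

Required rate k = F/δ = 314/23.9 = 13.138 N/mm
D = (Gd⁴/(8N_a·k))^(1/3) = (76.1×10³·9.5⁴/(8·14·13.138))^(1/3)
  = (421240)^(1/3) = 74.9623 mm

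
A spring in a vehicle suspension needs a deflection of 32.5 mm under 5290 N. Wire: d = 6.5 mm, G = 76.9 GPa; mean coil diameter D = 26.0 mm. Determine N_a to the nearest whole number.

Required rate k = F/δ = 5290/32.5 = 162.77 N/mm
N_a = Gd⁴/(8D³k) = (76.9×10³ × 6.5⁴)/(8 × 26.0³ × 162.77)
    = 1.37271e+08 / 2.28867e+07 = 5.998 → 6 coils

6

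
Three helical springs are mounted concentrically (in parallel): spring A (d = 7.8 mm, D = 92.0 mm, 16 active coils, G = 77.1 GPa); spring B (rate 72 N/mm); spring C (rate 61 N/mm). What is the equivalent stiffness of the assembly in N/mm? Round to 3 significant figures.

k_A = Gd⁴/(8D³N_a) = (77.1×10³)(7.8⁴)/(8·92.0³·16) = 2.8633 N/mm
Parallel: k_eq = 2.8633 + 72 + 61 = 135.86 N/mm

136 N/mm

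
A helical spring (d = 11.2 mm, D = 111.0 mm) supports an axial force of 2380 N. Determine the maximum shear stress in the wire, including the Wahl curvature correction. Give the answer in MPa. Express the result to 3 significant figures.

Spring index C = D/d = 111.0/11.2 = 9.9107
K_W = (4C−1)/(4C−4) + 0.615/C = 38.643/35.643 + 0.0621 = 1.1462
τ₀ = 8FD/(πd³) = 8·2380·111.0/(π·11.2³) = 2.11344e+06/4413.7 = 478.84 MPa
τ_max = K·τ₀ = 1.1462 × 478.84 = 548.85 MPa

549 MPa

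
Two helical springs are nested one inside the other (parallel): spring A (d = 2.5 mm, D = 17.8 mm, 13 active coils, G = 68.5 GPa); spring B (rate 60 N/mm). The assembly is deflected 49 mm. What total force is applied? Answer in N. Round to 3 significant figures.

k_A = Gd⁴/(8D³N_a) = (68.5×10³)(2.5⁴)/(8·17.8³·13) = 4.562 N/mm
Parallel: k_eq = 4.562 + 60 = 64.562 N/mm
F = k_eq·δ = 64.562·49 = 3163.5 N

3160 N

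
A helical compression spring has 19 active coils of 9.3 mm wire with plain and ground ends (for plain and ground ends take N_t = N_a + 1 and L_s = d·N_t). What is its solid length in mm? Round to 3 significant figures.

186 mm

plain and ground ends: N_t = N_a + 1 = 19 + 1 = 20
L_s = d·N_t = 9.3 × 20 = 186 mm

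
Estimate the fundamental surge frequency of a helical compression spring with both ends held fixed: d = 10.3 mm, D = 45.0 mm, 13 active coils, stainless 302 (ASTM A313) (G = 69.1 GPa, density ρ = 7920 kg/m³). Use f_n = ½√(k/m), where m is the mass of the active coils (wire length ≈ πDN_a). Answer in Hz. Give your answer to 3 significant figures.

k = Gd⁴/(8D³N_a) = (69.1×10³)(10.3⁴)/(8·45.0³·13) = 82.065 N/mm = 82065 N/m
Wire length L = πDN_a = π·45.0·13 = 1837.8 mm
m = ρ·(πd²/4)·L = 7920 × 83.323×10⁻⁶ m² × 1.8378 m = 1.2128 kg
f_n = ½√(k/m) = 0.5·√(82065/1.2128) = 0.5·√(67664) = 130.06 Hz

130 Hz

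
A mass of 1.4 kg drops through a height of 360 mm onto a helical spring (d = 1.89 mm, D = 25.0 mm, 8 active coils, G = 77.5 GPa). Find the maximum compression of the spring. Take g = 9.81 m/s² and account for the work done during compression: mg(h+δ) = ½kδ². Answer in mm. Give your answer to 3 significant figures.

115 mm

k = Gd⁴/(8D³N_a) = (77.5×10³)(1.89⁴)/(8·25.0³·8) = 0.98889 N/mm
W = mg = 1.4 × 9.81 = 13.734 N
½kδ² − Wδ − Wh = 0 → δ = (W + √(W² + 2kWh))/k
δ = (13.734 + √(188.62 + 9778.64))/0.98889 = (13.734 + 99.836)/0.98889 = 114.85 mm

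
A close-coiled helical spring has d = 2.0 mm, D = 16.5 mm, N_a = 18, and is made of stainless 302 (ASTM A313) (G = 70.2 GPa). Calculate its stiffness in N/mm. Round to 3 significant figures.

1.74 N/mm

k = Gd⁴/(8D³N_a) = (70.2×10³ × 2.0⁴) / (8 × 16.5³ × 18)
  = 1.1232e+06 / 646866 = 1.7364 N/mm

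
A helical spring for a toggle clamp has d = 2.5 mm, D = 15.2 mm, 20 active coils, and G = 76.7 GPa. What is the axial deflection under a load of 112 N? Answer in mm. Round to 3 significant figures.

21.0 mm

k = Gd⁴/(8D³N_a) = (76.7×10³)(2.5⁴)/(8·15.2³·20) = 5.3322 N/mm
δ = F/k = 112 / 5.3322 = 21.005 mm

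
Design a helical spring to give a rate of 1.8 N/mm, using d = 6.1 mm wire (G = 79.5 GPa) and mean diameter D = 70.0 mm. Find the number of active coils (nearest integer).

22

N_a = Gd⁴/(8D³k) = (79.5×10³ × 6.1⁴)/(8 × 70.0³ × 1.8)
    = 1.10074e+08 / 4.9392e+06 = 22.29 → 22 coils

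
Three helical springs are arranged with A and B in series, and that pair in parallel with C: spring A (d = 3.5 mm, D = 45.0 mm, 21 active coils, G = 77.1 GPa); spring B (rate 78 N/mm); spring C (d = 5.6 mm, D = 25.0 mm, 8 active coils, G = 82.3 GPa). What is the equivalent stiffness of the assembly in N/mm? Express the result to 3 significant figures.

k_A = Gd⁴/(8D³N_a) = (77.1×10³)(3.5⁴)/(8·45.0³·21) = 0.75575 N/mm
k_C = Gd⁴/(8D³N_a) = (82.3×10³)(5.6⁴)/(8·25.0³·8) = 80.938 N/mm
Springs A,B series: k_AB = 1/(1/0.75575+1/78) = 0.7485 N/mm; parallel with C: k_eq = 0.7485+80.938 = 81.686 N/mm

81.7 N/mm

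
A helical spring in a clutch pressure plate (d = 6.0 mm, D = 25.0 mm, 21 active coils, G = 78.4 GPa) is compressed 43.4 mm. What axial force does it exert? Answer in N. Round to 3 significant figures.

1680 N

k = Gd⁴/(8D³N_a) = (78.4×10³)(6.0⁴)/(8·25.0³·21) = 38.707 N/mm
F = k·δ = 38.707 × 43.4 = 1679.9 N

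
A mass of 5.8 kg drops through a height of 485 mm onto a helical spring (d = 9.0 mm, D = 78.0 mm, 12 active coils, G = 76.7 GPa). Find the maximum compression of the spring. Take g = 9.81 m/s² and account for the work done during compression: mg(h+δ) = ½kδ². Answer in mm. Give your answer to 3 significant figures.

76.0 mm

k = Gd⁴/(8D³N_a) = (76.7×10³)(9.0⁴)/(8·78.0³·12) = 11.046 N/mm
W = mg = 5.8 × 9.81 = 56.898 N
½kδ² − Wδ − Wh = 0 → δ = (W + √(W² + 2kWh))/k
δ = (56.898 + √(3237.4 + 609648))/11.046 = (56.898 + 782.87)/11.046 = 76.024 mm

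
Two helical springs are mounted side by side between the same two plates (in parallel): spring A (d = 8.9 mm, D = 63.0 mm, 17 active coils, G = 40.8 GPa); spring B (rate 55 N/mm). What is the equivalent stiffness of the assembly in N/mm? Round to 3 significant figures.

k_A = Gd⁴/(8D³N_a) = (40.8×10³)(8.9⁴)/(8·63.0³·17) = 7.5277 N/mm
Parallel: k_eq = 7.5277 + 55 = 62.528 N/mm

62.5 N/mm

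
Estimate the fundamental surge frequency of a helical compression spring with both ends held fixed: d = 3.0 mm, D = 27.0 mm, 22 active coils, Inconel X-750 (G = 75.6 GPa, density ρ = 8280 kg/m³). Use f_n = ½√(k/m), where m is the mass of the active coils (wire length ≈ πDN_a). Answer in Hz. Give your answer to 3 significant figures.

63.6 Hz

k = Gd⁴/(8D³N_a) = (75.6×10³)(3.0⁴)/(8·27.0³·22) = 1.7677 N/mm = 1767.7 N/m
Wire length L = πDN_a = π·27.0·22 = 1866.1 mm
m = ρ·(πd²/4)·L = 8280 × 7.0686×10⁻⁶ m² × 1.8661 m = 0.10922 kg
f_n = ½√(k/m) = 0.5·√(1767.7/0.10922) = 0.5·√(16185) = 63.609 Hz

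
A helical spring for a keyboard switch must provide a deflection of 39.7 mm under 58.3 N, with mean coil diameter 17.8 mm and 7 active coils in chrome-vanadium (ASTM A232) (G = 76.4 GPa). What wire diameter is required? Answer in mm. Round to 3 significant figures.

1.57 mm

Required rate k = F/δ = 58.3/39.7 = 1.4685 N/mm
d = (8D³N_a·k / G)^(1/4) = (8·17.8³·7·1.4685 / (76.4×10³))^0.25
  = (6.0706)^0.25 = 1.5697 mm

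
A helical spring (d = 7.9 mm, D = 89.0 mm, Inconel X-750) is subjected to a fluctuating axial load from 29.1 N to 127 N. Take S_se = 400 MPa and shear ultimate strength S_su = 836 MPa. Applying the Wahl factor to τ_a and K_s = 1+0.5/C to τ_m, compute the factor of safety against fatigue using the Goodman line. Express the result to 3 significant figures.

C = D/d = 89.0/7.9 = 11.2658; K_W = (4C−1)/(4C−4)+0.615/C = 1.1276; K_s = 1+0.5/C = 1.0444
F_a = (F_max−F_min)/2 = 48.95 N; F_m = (F_max+F_min)/2 = 78.05 N
τ_a = K_W·8F_aD/(πd³) = 1.1276 × 22.501 = 25.373 MPa
τ_m = K_s·8F_mD/(πd³) = 1.0444 × 35.877 = 37.47 MPa
Goodman: 1/n_f = τ_a/S_se + τ_m/S_su = 25.373/400 + 37.47/836 = 0.06343 + 0.04482 = 0.10825
n_f = 1/0.10825 = 9.238

9.24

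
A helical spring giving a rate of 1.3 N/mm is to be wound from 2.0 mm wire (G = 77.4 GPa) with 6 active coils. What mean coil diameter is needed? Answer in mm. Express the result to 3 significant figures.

D = (Gd⁴/(8N_a·k))^(1/3) = (77.4×10³·2.0⁴/(8·6·1.3))^(1/3)
  = (19846.2)^(1/3) = 27.0744 mm

27.1 mm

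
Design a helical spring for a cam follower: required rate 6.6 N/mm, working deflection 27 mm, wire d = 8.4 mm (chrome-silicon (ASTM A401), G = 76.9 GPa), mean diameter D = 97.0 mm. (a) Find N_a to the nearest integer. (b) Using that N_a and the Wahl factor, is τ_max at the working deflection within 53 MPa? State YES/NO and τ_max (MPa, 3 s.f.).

(a) 8 coils; (b) NO, τ_max = 82.9 MPa

N_a = Gd⁴/(8D³k) = (76.9×10³)(8.4⁴)/(8·97.0³·6.6) = 7.945 → N_a = 8
Actual rate k = Gd⁴/(8D³·8) = 6.5546 N/mm
Working load F = kδ = 6.5546·27 = 176.98 N
C = 97.0/8.4 = 11.5476; K_W = (4C−1)/(4C−4)+0.615/C = 1.1244
τ_max = K_W·8FD/(πd³) = 1.1244·73.754 = 82.926 MPa
τ_max > 53 MPa → exceeds allowable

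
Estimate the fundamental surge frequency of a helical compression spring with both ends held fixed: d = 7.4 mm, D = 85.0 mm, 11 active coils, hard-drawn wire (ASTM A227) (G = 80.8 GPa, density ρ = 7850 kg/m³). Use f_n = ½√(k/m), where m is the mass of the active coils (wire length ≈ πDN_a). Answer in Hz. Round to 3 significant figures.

k = Gd⁴/(8D³N_a) = (80.8×10³)(7.4⁴)/(8·85.0³·11) = 4.4833 N/mm = 4483.3 N/m
Wire length L = πDN_a = π·85.0·11 = 2937.4 mm
m = ρ·(πd²/4)·L = 7850 × 43.008×10⁻⁶ m² × 2.9374 m = 0.99171 kg
f_n = ½√(k/m) = 0.5·√(4483.3/0.99171) = 0.5·√(4520.8) = 33.618 Hz

33.6 Hz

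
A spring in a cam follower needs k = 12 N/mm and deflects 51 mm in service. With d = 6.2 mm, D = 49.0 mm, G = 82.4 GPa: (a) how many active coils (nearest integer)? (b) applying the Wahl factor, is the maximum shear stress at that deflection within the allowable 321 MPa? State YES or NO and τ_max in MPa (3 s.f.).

N_a = Gd⁴/(8D³k) = (82.4×10³)(6.2⁴)/(8·49.0³·12) = 10.78 → N_a = 11
Actual rate k = Gd⁴/(8D³·11) = 11.76 N/mm
Working load F = kδ = 11.76·51 = 599.78 N
C = 49.0/6.2 = 7.9032; K_W = (4C−1)/(4C−4)+0.615/C = 1.1865
τ_max = K_W·8FD/(πd³) = 1.1865·314.02 = 372.57 MPa
τ_max > 321 MPa → exceeds allowable

(a) 11 coils; (b) NO, τ_max = 373 MPa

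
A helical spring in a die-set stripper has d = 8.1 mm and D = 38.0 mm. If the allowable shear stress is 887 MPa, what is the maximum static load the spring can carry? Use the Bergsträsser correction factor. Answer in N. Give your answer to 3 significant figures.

C = D/d = 38.0/8.1 = 4.6914
K_B = (4C+2)/(4C−3) = 20.765/15.765 = 1.3171
τ_max = K·8FD/(πd³) → F_max = τ_allow·πd³/(8DK)
F_max = 887·π·8.1³/(8·38.0·1.3171) = 1.4809e+06/400.41 = 3698.5 N

3700 N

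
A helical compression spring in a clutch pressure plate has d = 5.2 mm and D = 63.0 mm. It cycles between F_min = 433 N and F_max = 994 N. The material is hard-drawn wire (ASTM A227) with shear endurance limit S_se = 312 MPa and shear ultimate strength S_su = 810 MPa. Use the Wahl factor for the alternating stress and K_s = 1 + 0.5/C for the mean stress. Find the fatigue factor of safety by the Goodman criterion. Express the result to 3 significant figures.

0.456

C = D/d = 63.0/5.2 = 12.1154; K_W = (4C−1)/(4C−4)+0.615/C = 1.1182; K_s = 1+0.5/C = 1.0413
F_a = (F_max−F_min)/2 = 280.5 N; F_m = (F_max+F_min)/2 = 713.5 N
τ_a = K_W·8F_aD/(πd³) = 1.1182 × 320.04 = 357.88 MPa
τ_m = K_s·8F_mD/(πd³) = 1.0413 × 814.08 = 847.67 MPa
Goodman: 1/n_f = τ_a/S_se + τ_m/S_su = 357.88/312 + 847.67/810 = 1.14705 + 1.04651 = 2.1936
n_f = 1/2.1936 = 0.4559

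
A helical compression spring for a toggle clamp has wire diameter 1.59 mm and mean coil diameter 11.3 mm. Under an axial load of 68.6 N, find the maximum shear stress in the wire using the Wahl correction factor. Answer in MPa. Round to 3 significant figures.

Spring index C = D/d = 11.3/1.59 = 7.1069
K_W = (4C−1)/(4C−4) + 0.615/C = 27.428/24.428 + 0.0865 = 1.2093
τ₀ = 8FD/(πd³) = 8·68.6·11.3/(π·1.59³) = 6201.44/12.628 = 491.08 MPa
τ_max = K·τ₀ = 1.2093 × 491.08 = 593.88 MPa

594 MPa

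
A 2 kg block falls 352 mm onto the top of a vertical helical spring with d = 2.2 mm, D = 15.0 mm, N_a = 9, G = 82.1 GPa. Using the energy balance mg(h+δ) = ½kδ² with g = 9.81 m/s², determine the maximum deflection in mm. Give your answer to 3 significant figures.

44.3 mm

k = Gd⁴/(8D³N_a) = (82.1×10³)(2.2⁴)/(8·15.0³·9) = 7.9146 N/mm
W = mg = 2 × 9.81 = 19.62 N
½kδ² − Wδ − Wh = 0 → δ = (W + √(W² + 2kWh))/k
δ = (19.62 + √(384.94 + 109320))/7.9146 = (19.62 + 331.22)/7.9146 = 44.328 mm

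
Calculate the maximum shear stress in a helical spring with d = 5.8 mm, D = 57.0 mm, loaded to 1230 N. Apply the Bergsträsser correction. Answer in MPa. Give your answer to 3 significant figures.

Spring index C = D/d = 57.0/5.8 = 9.8276
K_B = (4C+2)/(4C−3) = 41.310/36.310 = 1.1377
τ₀ = 8FD/(πd³) = 8·1230·57.0/(π·5.8³) = 560880/612.96 = 915.03 MPa
τ_max = K·τ₀ = 1.1377 × 915.03 = 1041 MPa

1040 MPa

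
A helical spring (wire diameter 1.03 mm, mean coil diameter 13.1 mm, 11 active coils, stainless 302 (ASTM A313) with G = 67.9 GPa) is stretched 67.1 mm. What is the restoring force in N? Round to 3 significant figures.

25.9 N

k = Gd⁴/(8D³N_a) = (67.9×10³)(1.03⁴)/(8·13.1³·11) = 0.3863 N/mm
F = k·δ = 0.3863 × 67.1 = 25.921 N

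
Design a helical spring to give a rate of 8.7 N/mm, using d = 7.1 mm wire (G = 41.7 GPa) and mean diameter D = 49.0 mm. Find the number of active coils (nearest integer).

13

N_a = Gd⁴/(8D³k) = (41.7×10³ × 7.1⁴)/(8 × 49.0³ × 8.7)
    = 1.05967e+08 / 8.18837e+06 = 12.94 → 13 coils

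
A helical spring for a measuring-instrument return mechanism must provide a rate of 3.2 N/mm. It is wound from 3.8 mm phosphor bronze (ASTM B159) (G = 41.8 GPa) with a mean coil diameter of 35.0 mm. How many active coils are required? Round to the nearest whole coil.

N_a = Gd⁴/(8D³k) = (41.8×10³ × 3.8⁴)/(8 × 35.0³ × 3.2)
    = 8.71587e+06 / 1.0976e+06 = 7.941 → 8 coils

8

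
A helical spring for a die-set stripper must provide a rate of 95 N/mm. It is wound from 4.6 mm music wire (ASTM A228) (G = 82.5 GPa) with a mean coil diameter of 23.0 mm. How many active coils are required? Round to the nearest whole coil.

4

N_a = Gd⁴/(8D³k) = (82.5×10³ × 4.6⁴)/(8 × 23.0³ × 95)
    = 3.6939e+07 / 9.24692e+06 = 3.995 → 4 coils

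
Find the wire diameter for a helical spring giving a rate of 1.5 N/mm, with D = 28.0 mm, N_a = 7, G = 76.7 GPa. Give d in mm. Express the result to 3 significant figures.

d = (8D³N_a·k / G)^(1/4) = (8·28.0³·7·1.5 / (76.7×10³))^0.25
  = (24.041)^0.25 = 2.2143 mm

2.21 mm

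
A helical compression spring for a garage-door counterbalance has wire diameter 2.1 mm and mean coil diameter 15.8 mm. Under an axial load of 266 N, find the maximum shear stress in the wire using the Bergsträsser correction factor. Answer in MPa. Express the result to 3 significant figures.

Spring index C = D/d = 15.8/2.1 = 7.5238
K_B = (4C+2)/(4C−3) = 32.095/27.095 = 1.1845
τ₀ = 8FD/(πd³) = 8·266·15.8/(π·2.1³) = 33622.4/29.094 = 1155.6 MPa
τ_max = K·τ₀ = 1.1845 × 1155.6 = 1368.9 MPa

1370 MPa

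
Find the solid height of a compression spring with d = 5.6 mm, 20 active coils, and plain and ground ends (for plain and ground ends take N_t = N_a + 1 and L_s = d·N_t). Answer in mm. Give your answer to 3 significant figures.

118 mm

plain and ground ends: N_t = N_a + 1 = 20 + 1 = 21
L_s = d·N_t = 5.6 × 21 = 117.6 mm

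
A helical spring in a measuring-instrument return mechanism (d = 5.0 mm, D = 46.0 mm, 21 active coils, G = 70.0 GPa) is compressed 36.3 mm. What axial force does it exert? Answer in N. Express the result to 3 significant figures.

97.1 N

k = Gd⁴/(8D³N_a) = (70.0×10³)(5.0⁴)/(8·46.0³·21) = 2.6754 N/mm
F = k·δ = 2.6754 × 36.3 = 97.118 N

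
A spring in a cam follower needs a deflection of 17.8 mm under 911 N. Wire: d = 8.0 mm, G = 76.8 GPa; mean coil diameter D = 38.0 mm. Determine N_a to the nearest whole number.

14

Required rate k = F/δ = 911/17.8 = 51.18 N/mm
N_a = Gd⁴/(8D³k) = (76.8×10³ × 8.0⁴)/(8 × 38.0³ × 51.18)
    = 3.14573e+08 / 2.24667e+07 = 14 → 14 coils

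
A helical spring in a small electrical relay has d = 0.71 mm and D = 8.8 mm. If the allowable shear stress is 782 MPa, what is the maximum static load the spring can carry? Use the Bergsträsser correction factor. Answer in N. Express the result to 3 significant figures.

11.3 N

C = D/d = 8.8/0.71 = 12.3944
K_B = (4C+2)/(4C−3) = 51.577/46.577 = 1.1073
τ_max = K·8FD/(πd³) → F_max = τ_allow·πd³/(8DK)
F_max = 782·π·0.71³/(8·8.8·1.1073) = 879.29/77.957 = 11.279 N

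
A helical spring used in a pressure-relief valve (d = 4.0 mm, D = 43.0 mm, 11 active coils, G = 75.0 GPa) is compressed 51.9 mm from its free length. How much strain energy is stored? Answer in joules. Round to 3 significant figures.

3.70 J

k = Gd⁴/(8D³N_a) = (75.0×10³)(4.0⁴)/(8·43.0³·11) = 2.7442 N/mm
U = ½kδ² = 0.5 × 2.7442 × 51.9² = 3695.9 N·mm = 3.6959 J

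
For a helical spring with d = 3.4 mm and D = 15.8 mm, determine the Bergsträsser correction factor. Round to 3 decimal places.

1.321

C = D/d = 15.8/3.4 = 4.6471
K_B = (4C+2)/(4C−3) = 20.588/15.588 = 1.3208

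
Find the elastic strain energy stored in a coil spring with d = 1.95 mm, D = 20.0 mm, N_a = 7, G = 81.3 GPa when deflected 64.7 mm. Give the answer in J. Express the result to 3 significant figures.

5.49 J

k = Gd⁴/(8D³N_a) = (81.3×10³)(1.95⁴)/(8·20.0³·7) = 2.6239 N/mm
U = ½kδ² = 0.5 × 2.6239 × 64.7² = 5492 N·mm = 5.492 J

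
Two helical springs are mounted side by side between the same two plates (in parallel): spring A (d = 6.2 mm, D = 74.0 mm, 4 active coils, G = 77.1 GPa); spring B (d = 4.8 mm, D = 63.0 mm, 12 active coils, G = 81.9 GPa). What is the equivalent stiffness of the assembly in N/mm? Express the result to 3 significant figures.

k_A = Gd⁴/(8D³N_a) = (77.1×10³)(6.2⁴)/(8·74.0³·4) = 8.7857 N/mm
k_B = Gd⁴/(8D³N_a) = (81.9×10³)(4.8⁴)/(8·63.0³·12) = 1.8112 N/mm
Parallel: k_eq = 8.7857 + 1.8112 = 10.597 N/mm

10.6 N/mm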